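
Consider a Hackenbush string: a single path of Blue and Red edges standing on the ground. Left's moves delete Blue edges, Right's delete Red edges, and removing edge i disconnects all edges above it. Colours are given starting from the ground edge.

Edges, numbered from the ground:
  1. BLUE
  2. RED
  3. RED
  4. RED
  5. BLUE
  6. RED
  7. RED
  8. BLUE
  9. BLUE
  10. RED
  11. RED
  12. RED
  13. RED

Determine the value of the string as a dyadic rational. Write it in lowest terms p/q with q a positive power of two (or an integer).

value_1 [B]  L=[0]  R=[]  → 1
value_2 [BR]  L=[0]  R=[1]  → 1/2
value_3 [BRR]  L=[0]  R=[1/2,1]  → 1/4
value_4 [BRRR]  L=[0]  R=[1/4,1/2,1]  → 1/8
value_5 [BRRRB]  L=[0,1/8]  R=[1/4,1/2,1]  → 3/16
value_6 [BRRRBR]  L=[0,1/8]  R=[3/16,1/4,1/2,1]  → 5/32
value_7 [BRRRBRR]  L=[0,1/8]  R=[5/32,3/16,1/4,1/2,1]  → 9/64
value_8 [BRRRBRRB]  L=[0,1/8,9/64]  R=[5/32,3/16,1/4,1/2,1]  → 19/128
value_9 [BRRRBRRBB]  L=[0,1/8,9/64,19/128]  R=[5/32,3/16,1/4,1/2,1]  → 39/256
value_10 [BRRRBRRBBR]  L=[0,1/8,9/64,19/128]  R=[39/256,5/32,3/16,1/4,1/2,1]  → 77/512
value_11 [BRRRBRRBBRR]  L=[0,1/8,9/64,19/128]  R=[77/512,39/256,5/32,3/16,1/4,1/2,1]  → 153/1024
value_12 [BRRRBRRBBRRR]  L=[0,1/8,9/64,19/128]  R=[153/1024,77/512,39/256,5/32,3/16,1/4,1/2,1]  → 305/2048
value_13 [BRRRBRRBBRRRR]  L=[0,1/8,9/64,19/128]  R=[305/2048,153/1024,77/512,39/256,5/32,3/16,1/4,1/2,1]  → 609/4096

609/4096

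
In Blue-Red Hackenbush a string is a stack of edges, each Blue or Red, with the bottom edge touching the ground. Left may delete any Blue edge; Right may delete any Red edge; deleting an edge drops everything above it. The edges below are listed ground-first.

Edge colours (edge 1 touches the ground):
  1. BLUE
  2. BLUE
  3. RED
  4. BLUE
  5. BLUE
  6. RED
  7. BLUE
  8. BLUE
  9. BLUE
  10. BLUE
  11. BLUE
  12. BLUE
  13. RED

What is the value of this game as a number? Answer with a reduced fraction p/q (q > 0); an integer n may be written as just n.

3837/2048

1 of 13 · B · max L 0 · min R +∞ so 1
2 of 13 · BB · max L 1 · min R +∞ so 2
3 of 13 · BBR · max L 1 · min R 2 so 3/2
4 of 13 · BBRB · max L 3/2 · min R 2 so 7/4
5 of 13 · BBRBB · max L 7/4 · min R 2 so 15/8
6 of 13 · BBRBBR · max L 7/4 · min R 15/8 so 29/16
7 of 13 · BBRBBRB · max L 29/16 · min R 15/8 so 59/32
8 of 13 · BBRBBRBB · max L 59/32 · min R 15/8 so 119/64
9 of 13 · BBRBBRBBB · max L 119/64 · min R 15/8 so 239/128
10 of 13 · BBRBBRBBBB · max L 239/128 · min R 15/8 so 479/256
11 of 13 · BBRBBRBBBBB · max L 479/256 · min R 15/8 so 959/512
12 of 13 · BBRBBRBBBBBB · max L 959/512 · min R 15/8 so 1919/1024
13 of 13 · BBRBBRBBBBBBR · max L 959/512 · min R 1919/1024 so 3837/2048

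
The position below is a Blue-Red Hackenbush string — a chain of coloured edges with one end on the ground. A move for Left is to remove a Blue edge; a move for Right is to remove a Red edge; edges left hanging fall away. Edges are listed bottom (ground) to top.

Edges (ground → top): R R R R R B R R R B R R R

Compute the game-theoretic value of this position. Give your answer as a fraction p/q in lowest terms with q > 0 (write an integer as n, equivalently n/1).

-1263/256

Prefix values for R R R R R B R R R B R R R via {L|R} + simplicity:
edge 1 of 13 (R): {  | 0 } — -1
edge 2 of 13 (R): {  | -1, 0 } — -2
edge 3 of 13 (R): {  | -2, -1, 0 } — -3
edge 4 of 13 (R): {  | -3, -2, -1, 0 } — -4
edge 5 of 13 (R): {  | -4, -3, -2, -1, 0 } — -5
edge 6 of 13 (B): { -5 | -4, -3, -2, -1, 0 } — -9/2
edge 7 of 13 (R): { -5 | -9/2, -4, -3, -2, -1, 0 } — -19/4
edge 8 of 13 (R): { -5 | -19/4, -9/2, -4, -3, -2, -1, 0 } — -39/8
edge 9 of 13 (R): { -5 | -39/8, -19/4, -9/2, -4, -3, -2, -1, 0 } — -79/16
edge 10 of 13 (B): { -5, -79/16 | -39/8, -19/4, -9/2, -4, -3, -2, -1, 0 } — -157/32
edge 11 of 13 (R): { -5, -79/16 | -157/32, -39/8, -19/4, -9/2, -4, -3, -2, -1, 0 } — -315/64
edge 12 of 13 (R): { -5, -79/16 | -315/64, -157/32, -39/8, -19/4, -9/2, -4, -3, -2, -1, 0 } — -631/128
edge 13 of 13 (R): { -5, -79/16 | -631/128, -315/64, -157/32, -39/8, -19/4, -9/2, -4, -3, -2, -1, 0 } — -1263/256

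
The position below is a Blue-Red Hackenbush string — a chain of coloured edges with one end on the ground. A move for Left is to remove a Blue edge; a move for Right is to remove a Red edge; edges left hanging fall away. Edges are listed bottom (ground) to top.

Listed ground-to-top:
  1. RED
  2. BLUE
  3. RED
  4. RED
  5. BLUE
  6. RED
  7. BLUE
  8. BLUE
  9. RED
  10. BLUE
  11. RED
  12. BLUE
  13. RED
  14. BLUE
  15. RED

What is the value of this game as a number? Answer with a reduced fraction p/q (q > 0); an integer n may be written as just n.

-13483/16384

Prefix values for RED BLUE RED RED BLUE RED BLUE BLUE RED BLUE RED BLUE RED BLUE RED via {L|R} + simplicity:
g_1 [R]  L=[none]  R=[0]  → -1
g_2 [RB]  L=[-1]  R=[0]  → -1/2
g_3 [RBR]  L=[-1]  R=[-1/2; 0]  → -3/4
g_4 [RBRR]  L=[-1]  R=[-3/4; -1/2; 0]  → -7/8
g_5 [RBRRB]  L=[-1; -7/8]  R=[-3/4; -1/2; 0]  → -13/16
g_6 [RBRRBR]  L=[-1; -7/8]  R=[-13/16; -3/4; -1/2; 0]  → -27/32
g_7 [RBRRBRB]  L=[-1; -7/8; -27/32]  R=[-13/16; -3/4; -1/2; 0]  → -53/64
g_8 [RBRRBRBB]  L=[-1; -7/8; -27/32; -53/64]  R=[-13/16; -3/4; -1/2; 0]  → -105/128
g_9 [RBRRBRBBR]  L=[-1; -7/8; -27/32; -53/64]  R=[-105/128; -13/16; -3/4; -1/2; 0]  → -211/256
g_10 [RBRRBRBBRB]  L=[-1; -7/8; -27/32; -53/64; -211/256]  R=[-105/128; -13/16; -3/4; -1/2; 0]  → -421/512
g_11 [RBRRBRBBRBR]  L=[-1; -7/8; -27/32; -53/64; -211/256]  R=[-421/512; -105/128; -13/16; -3/4; -1/2; 0]  → -843/1024
g_12 [RBRRBRBBRBRB]  L=[-1; -7/8; -27/32; -53/64; -211/256; -843/1024]  R=[-421/512; -105/128; -13/16; -3/4; -1/2; 0]  → -1685/2048
g_13 [RBRRBRBBRBRBR]  L=[-1; -7/8; -27/32; -53/64; -211/256; -843/1024]  R=[-1685/2048; -421/512; -105/128; -13/16; -3/4; -1/2; 0]  → -3371/4096
g_14 [RBRRBRBBRBRBRB]  L=[-1; -7/8; -27/32; -53/64; -211/256; -843/1024; -3371/4096]  R=[-1685/2048; -421/512; -105/128; -13/16; -3/4; -1/2; 0]  → -6741/8192
g_15 [RBRRBRBBRBRBRBR]  L=[-1; -7/8; -27/32; -53/64; -211/256; -843/1024; -3371/4096]  R=[-6741/8192; -1685/2048; -421/512; -105/128; -13/16; -3/4; -1/2; 0]  → -13483/16384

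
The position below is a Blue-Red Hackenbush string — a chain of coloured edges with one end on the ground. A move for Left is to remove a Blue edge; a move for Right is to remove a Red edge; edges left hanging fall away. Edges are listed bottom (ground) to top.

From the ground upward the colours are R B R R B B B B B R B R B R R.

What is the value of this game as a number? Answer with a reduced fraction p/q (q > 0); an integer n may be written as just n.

-12375/16384

edge 1 of 15 (R): { — | 0 } = -1
edge 2 of 15 (B): { -1 | 0 } = -1/2
edge 3 of 15 (R): { -1 | -1/2; 0 } = -3/4
edge 4 of 15 (R): { -1 | -3/4; -1/2; 0 } = -7/8
edge 5 of 15 (B): { -1; -7/8 | -3/4; -1/2; 0 } = -13/16
edge 6 of 15 (B): { -1; -7/8; -13/16 | -3/4; -1/2; 0 } = -25/32
edge 7 of 15 (B): { -1; -7/8; -13/16; -25/32 | -3/4; -1/2; 0 } = -49/64
edge 8 of 15 (B): { -1; -7/8; -13/16; -25/32; -49/64 | -3/4; -1/2; 0 } = -97/128
edge 9 of 15 (B): { -1; -7/8; -13/16; -25/32; -49/64; -97/128 | -3/4; -1/2; 0 } = -193/256
edge 10 of 15 (R): { -1; -7/8; -13/16; -25/32; -49/64; -97/128 | -193/256; -3/4; -1/2; 0 } = -387/512
edge 11 of 15 (B): { -1; -7/8; -13/16; -25/32; -49/64; -97/128; -387/512 | -193/256; -3/4; -1/2; 0 } = -773/1024
edge 12 of 15 (R): { -1; -7/8; -13/16; -25/32; -49/64; -97/128; -387/512 | -773/1024; -193/256; -3/4; -1/2; 0 } = -1547/2048
edge 13 of 15 (B): { -1; -7/8; -13/16; -25/32; -49/64; -97/128; -387/512; -1547/2048 | -773/1024; -193/256; -3/4; -1/2; 0 } = -3093/4096
edge 14 of 15 (R): { -1; -7/8; -13/16; -25/32; -49/64; -97/128; -387/512; -1547/2048 | -3093/4096; -773/1024; -193/256; -3/4; -1/2; 0 } = -6187/8192
edge 15 of 15 (R): { -1; -7/8; -13/16; -25/32; -49/64; -97/128; -387/512; -1547/2048 | -6187/8192; -3093/4096; -773/1024; -193/256; -3/4; -1/2; 0 } = -12375/16384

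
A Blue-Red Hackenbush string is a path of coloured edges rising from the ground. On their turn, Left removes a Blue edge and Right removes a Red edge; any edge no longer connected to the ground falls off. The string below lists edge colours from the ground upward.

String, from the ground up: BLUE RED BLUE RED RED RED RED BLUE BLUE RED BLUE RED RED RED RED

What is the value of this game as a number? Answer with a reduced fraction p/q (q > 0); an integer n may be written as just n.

8609/16384

Build G(s[:k]) for k = 1..15, string s = BLUE RED BLUE RED RED RED RED BLUE BLUE RED BLUE RED RED RED RED.
G(B) = { 0 | none } so 1
G(BR) = { 0 | 1 } so 1/2
G(BRB) = { 0 1/2 | 1 } so 3/4
G(BRBR) = { 0 1/2 | 3/4 1 } so 5/8
G(BRBRR) = { 0 1/2 | 5/8 3/4 1 } so 9/16
G(BRBRRR) = { 0 1/2 | 9/16 5/8 3/4 1 } so 17/32
G(BRBRRRR) = { 0 1/2 | 17/32 9/16 5/8 3/4 1 } so 33/64
G(BRBRRRRB) = { 0 1/2 33/64 | 17/32 9/16 5/8 3/4 1 } so 67/128
G(BRBRRRRBB) = { 0 1/2 33/64 67/128 | 17/32 9/16 5/8 3/4 1 } so 135/256
G(BRBRRRRBBR) = { 0 1/2 33/64 67/128 | 135/256 17/32 9/16 5/8 3/4 1 } so 269/512
G(BRBRRRRBBRB) = { 0 1/2 33/64 67/128 269/512 | 135/256 17/32 9/16 5/8 3/4 1 } so 539/1024
G(BRBRRRRBBRBR) = { 0 1/2 33/64 67/128 269/512 | 539/1024 135/256 17/32 9/16 5/8 3/4 1 } so 1077/2048
G(BRBRRRRBBRBRR) = { 0 1/2 33/64 67/128 269/512 | 1077/2048 539/1024 135/256 17/32 9/16 5/8 3/4 1 } so 2153/4096
G(BRBRRRRBBRBRRR) = { 0 1/2 33/64 67/128 269/512 | 2153/4096 1077/2048 539/1024 135/256 17/32 9/16 5/8 3/4 1 } so 4305/8192
G(BRBRRRRBBRBRRRR) = { 0 1/2 33/64 67/128 269/512 | 4305/8192 2153/4096 1077/2048 539/1024 135/256 17/32 9/16 5/8 3/4 1 } so 8609/16384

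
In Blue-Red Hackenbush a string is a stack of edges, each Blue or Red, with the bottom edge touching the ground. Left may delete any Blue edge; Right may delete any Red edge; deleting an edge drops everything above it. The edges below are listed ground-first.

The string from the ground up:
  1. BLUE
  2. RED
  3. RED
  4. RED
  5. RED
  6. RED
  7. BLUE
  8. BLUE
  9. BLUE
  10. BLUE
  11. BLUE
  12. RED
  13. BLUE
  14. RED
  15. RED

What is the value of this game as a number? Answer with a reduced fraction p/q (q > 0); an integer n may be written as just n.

1001/16384

Build G(s[:k]) for k = 1..15, string s = BLUE RED RED RED RED RED BLUE BLUE BLUE BLUE BLUE RED BLUE RED RED.
1 of 15 · B · max L 0 · min R +∞ — 1
2 of 15 · BR · max L 0 · min R 1 — 1/2
3 of 15 · BRR · max L 0 · min R 1/2 — 1/4
4 of 15 · BRRR · max L 0 · min R 1/4 — 1/8
5 of 15 · BRRRR · max L 0 · min R 1/8 — 1/16
6 of 15 · BRRRRR · max L 0 · min R 1/16 — 1/32
7 of 15 · BRRRRRB · max L 1/32 · min R 1/16 — 3/64
8 of 15 · BRRRRRBB · max L 3/64 · min R 1/16 — 7/128
9 of 15 · BRRRRRBBB · max L 7/128 · min R 1/16 — 15/256
10 of 15 · BRRRRRBBBB · max L 15/256 · min R 1/16 — 31/512
11 of 15 · BRRRRRBBBBB · max L 31/512 · min R 1/16 — 63/1024
12 of 15 · BRRRRRBBBBBR · max L 31/512 · min R 63/1024 — 125/2048
13 of 15 · BRRRRRBBBBBRB · max L 125/2048 · min R 63/1024 — 251/4096
14 of 15 · BRRRRRBBBBBRBR · max L 125/2048 · min R 251/4096 — 501/8192
15 of 15 · BRRRRRBBBBBRBRR · max L 125/2048 · min R 501/8192 — 1001/16384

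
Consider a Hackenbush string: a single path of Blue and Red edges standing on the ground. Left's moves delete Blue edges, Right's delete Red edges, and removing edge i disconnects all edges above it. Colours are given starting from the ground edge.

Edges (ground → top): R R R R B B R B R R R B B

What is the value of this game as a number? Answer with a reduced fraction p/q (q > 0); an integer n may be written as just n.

-1721/512

step 1: add R to get R; options L={ · } R={ 0 } gives -1
step 2: add R to get RR; options L={ · } R={ -1, 0 } gives -2
step 3: add R to get RRR; options L={ · } R={ -2, -1, 0 } gives -3
step 4: add R to get RRRR; options L={ · } R={ -3, -2, -1, 0 } gives -4
step 5: add B to get RRRRB; options L={ -4 } R={ -3, -2, -1, 0 } gives -7/2
step 6: add B to get RRRRBB; options L={ -4, -7/2 } R={ -3, -2, -1, 0 } gives -13/4
step 7: add R to get RRRRBBR; options L={ -4, -7/2 } R={ -13/4, -3, -2, -1, 0 } gives -27/8
step 8: add B to get RRRRBBRB; options L={ -4, -7/2, -27/8 } R={ -13/4, -3, -2, -1, 0 } gives -53/16
step 9: add R to get RRRRBBRBR; options L={ -4, -7/2, -27/8 } R={ -53/16, -13/4, -3, -2, -1, 0 } gives -107/32
step 10: add R to get RRRRBBRBRR; options L={ -4, -7/2, -27/8 } R={ -107/32, -53/16, -13/4, -3, -2, -1, 0 } gives -215/64
step 11: add R to get RRRRBBRBRRR; options L={ -4, -7/2, -27/8 } R={ -215/64, -107/32, -53/16, -13/4, -3, -2, -1, 0 } gives -431/128
step 12: add B to get RRRRBBRBRRRB; options L={ -4, -7/2, -27/8, -431/128 } R={ -215/64, -107/32, -53/16, -13/4, -3, -2, -1, 0 } gives -861/256
step 13: add B to get RRRRBBRBRRRBB; options L={ -4, -7/2, -27/8, -431/128, -861/256 } R={ -215/64, -107/32, -53/16, -13/4, -3, -2, -1, 0 } gives -1721/512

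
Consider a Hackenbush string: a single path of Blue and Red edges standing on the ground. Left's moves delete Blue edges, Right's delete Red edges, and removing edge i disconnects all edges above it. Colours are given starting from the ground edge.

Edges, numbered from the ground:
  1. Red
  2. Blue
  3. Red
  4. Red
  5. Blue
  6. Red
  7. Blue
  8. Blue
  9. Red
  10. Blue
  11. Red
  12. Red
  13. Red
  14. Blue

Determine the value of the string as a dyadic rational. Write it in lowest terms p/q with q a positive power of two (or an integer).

1 of 14 · R · max L −∞ · min R 0 -> -1
2 of 14 · RB · max L -1 · min R 0 -> -1/2
3 of 14 · RBR · max L -1 · min R -1/2 -> -3/4
4 of 14 · RBRR · max L -1 · min R -3/4 -> -7/8
5 of 14 · RBRRB · max L -7/8 · min R -3/4 -> -13/16
6 of 14 · RBRRBR · max L -7/8 · min R -13/16 -> -27/32
7 of 14 · RBRRBRB · max L -27/32 · min R -13/16 -> -53/64
8 of 14 · RBRRBRBB · max L -53/64 · min R -13/16 -> -105/128
9 of 14 · RBRRBRBBR · max L -53/64 · min R -105/128 -> -211/256
10 of 14 · RBRRBRBBRB · max L -211/256 · min R -105/128 -> -421/512
11 of 14 · RBRRBRBBRBR · max L -211/256 · min R -421/512 -> -843/1024
12 of 14 · RBRRBRBBRBRR · max L -211/256 · min R -843/1024 -> -1687/2048
13 of 14 · RBRRBRBBRBRRR · max L -211/256 · min R -1687/2048 -> -3375/4096
14 of 14 · RBRRBRBBRBRRRB · max L -3375/4096 · min R -1687/2048 -> -6749/8192

-6749/8192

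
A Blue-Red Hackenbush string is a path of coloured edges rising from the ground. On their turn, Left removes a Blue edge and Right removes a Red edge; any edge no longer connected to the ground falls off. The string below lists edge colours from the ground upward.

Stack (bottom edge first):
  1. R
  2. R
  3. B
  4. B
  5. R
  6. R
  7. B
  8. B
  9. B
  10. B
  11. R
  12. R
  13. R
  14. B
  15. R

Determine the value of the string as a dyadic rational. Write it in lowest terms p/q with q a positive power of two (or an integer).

-11323/8192

Prefix values for R R B B R R B B B B R R R B R via {L|R} + simplicity:
R: Left { none }, Right { 0 } gives simplest -1
RR: Left { none }, Right { -1, 0 } gives simplest -2
RRB: Left { -2 }, Right { -1, 0 } gives simplest -3/2
RRBB: Left { -2, -3/2 }, Right { -1, 0 } gives simplest -5/4
RRBBR: Left { -2, -3/2 }, Right { -5/4, -1, 0 } gives simplest -11/8
RRBBRR: Left { -2, -3/2 }, Right { -11/8, -5/4, -1, 0 } gives simplest -23/16
RRBBRRB: Left { -2, -3/2, -23/16 }, Right { -11/8, -5/4, -1, 0 } gives simplest -45/32
RRBBRRBB: Left { -2, -3/2, -23/16, -45/32 }, Right { -11/8, -5/4, -1, 0 } gives simplest -89/64
RRBBRRBBB: Left { -2, -3/2, -23/16, -45/32, -89/64 }, Right { -11/8, -5/4, -1, 0 } gives simplest -177/128
RRBBRRBBBB: Left { -2, -3/2, -23/16, -45/32, -89/64, -177/128 }, Right { -11/8, -5/4, -1, 0 } gives simplest -353/256
RRBBRRBBBBR: Left { -2, -3/2, -23/16, -45/32, -89/64, -177/128 }, Right { -353/256, -11/8, -5/4, -1, 0 } gives simplest -707/512
RRBBRRBBBBRR: Left { -2, -3/2, -23/16, -45/32, -89/64, -177/128 }, Right { -707/512, -353/256, -11/8, -5/4, -1, 0 } gives simplest -1415/1024
RRBBRRBBBBRRR: Left { -2, -3/2, -23/16, -45/32, -89/64, -177/128 }, Right { -1415/1024, -707/512, -353/256, -11/8, -5/4, -1, 0 } gives simplest -2831/2048
RRBBRRBBBBRRRB: Left { -2, -3/2, -23/16, -45/32, -89/64, -177/128, -2831/2048 }, Right { -1415/1024, -707/512, -353/256, -11/8, -5/4, -1, 0 } gives simplest -5661/4096
RRBBRRBBBBRRRBR: Left { -2, -3/2, -23/16, -45/32, -89/64, -177/128, -2831/2048 }, Right { -5661/4096, -1415/1024, -707/512, -353/256, -11/8, -5/4, -1, 0 } gives simplest -11323/8192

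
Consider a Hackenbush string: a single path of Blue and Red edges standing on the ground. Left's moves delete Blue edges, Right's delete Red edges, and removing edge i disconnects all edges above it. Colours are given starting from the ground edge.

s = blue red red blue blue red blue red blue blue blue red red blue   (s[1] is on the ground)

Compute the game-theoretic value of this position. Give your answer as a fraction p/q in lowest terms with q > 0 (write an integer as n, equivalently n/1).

3443/8192

Build val(s[:k]) for k = 1..14, string s = blue red red blue blue red blue red blue blue blue red red blue.
step 1: add blue to get b; options L={ 0 } R={ (no moves) } gives 1
step 2: add red to get br; options L={ 0 } R={ 1 } gives 1/2
step 3: add red to get brr; options L={ 0 } R={ 1/2,1 } gives 1/4
step 4: add blue to get brrb; options L={ 0,1/4 } R={ 1/2,1 } gives 3/8
step 5: add blue to get brrbb; options L={ 0,1/4,3/8 } R={ 1/2,1 } gives 7/16
step 6: add red to get brrbbr; options L={ 0,1/4,3/8 } R={ 7/16,1/2,1 } gives 13/32
step 7: add blue to get brrbbrb; options L={ 0,1/4,3/8,13/32 } R={ 7/16,1/2,1 } gives 27/64
step 8: add red to get brrbbrbr; options L={ 0,1/4,3/8,13/32 } R={ 27/64,7/16,1/2,1 } gives 53/128
step 9: add blue to get brrbbrbrb; options L={ 0,1/4,3/8,13/32,53/128 } R={ 27/64,7/16,1/2,1 } gives 107/256
step 10: add blue to get brrbbrbrbb; options L={ 0,1/4,3/8,13/32,53/128,107/256 } R={ 27/64,7/16,1/2,1 } gives 215/512
step 11: add blue to get brrbbrbrbbb; options L={ 0,1/4,3/8,13/32,53/128,107/256,215/512 } R={ 27/64,7/16,1/2,1 } gives 431/1024
step 12: add red to get brrbbrbrbbbr; options L={ 0,1/4,3/8,13/32,53/128,107/256,215/512 } R={ 431/1024,27/64,7/16,1/2,1 } gives 861/2048
step 13: add red to get brrbbrbrbbbrr; options L={ 0,1/4,3/8,13/32,53/128,107/256,215/512 } R={ 861/2048,431/1024,27/64,7/16,1/2,1 } gives 1721/4096
step 14: add blue to get brrbbrbrbbbrrb; options L={ 0,1/4,3/8,13/32,53/128,107/256,215/512,1721/4096 } R={ 861/2048,431/1024,27/64,7/16,1/2,1 } gives 3443/8192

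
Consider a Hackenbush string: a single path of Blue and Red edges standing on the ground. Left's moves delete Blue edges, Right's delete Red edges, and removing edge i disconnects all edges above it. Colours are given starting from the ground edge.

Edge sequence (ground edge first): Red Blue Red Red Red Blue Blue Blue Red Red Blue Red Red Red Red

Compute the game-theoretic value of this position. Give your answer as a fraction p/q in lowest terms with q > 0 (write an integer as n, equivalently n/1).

step 1: add Red to get R; options L={ (no moves) } R={ 0 } -> -1
step 2: add Blue to get RB; options L={ -1 } R={ 0 } -> -1/2
step 3: add Red to get RBR; options L={ -1 } R={ -1/2,0 } -> -3/4
step 4: add Red to get RBRR; options L={ -1 } R={ -3/4,-1/2,0 } -> -7/8
step 5: add Red to get RBRRR; options L={ -1 } R={ -7/8,-3/4,-1/2,0 } -> -15/16
step 6: add Blue to get RBRRRB; options L={ -1,-15/16 } R={ -7/8,-3/4,-1/2,0 } -> -29/32
step 7: add Blue to get RBRRRBB; options L={ -1,-15/16,-29/32 } R={ -7/8,-3/4,-1/2,0 } -> -57/64
step 8: add Blue to get RBRRRBBB; options L={ -1,-15/16,-29/32,-57/64 } R={ -7/8,-3/4,-1/2,0 } -> -113/128
step 9: add Red to get RBRRRBBBR; options L={ -1,-15/16,-29/32,-57/64 } R={ -113/128,-7/8,-3/4,-1/2,0 } -> -227/256
step 10: add Red to get RBRRRBBBRR; options L={ -1,-15/16,-29/32,-57/64 } R={ -227/256,-113/128,-7/8,-3/4,-1/2,0 } -> -455/512
step 11: add Blue to get RBRRRBBBRRB; options L={ -1,-15/16,-29/32,-57/64,-455/512 } R={ -227/256,-113/128,-7/8,-3/4,-1/2,0 } -> -909/1024
step 12: add Red to get RBRRRBBBRRBR; options L={ -1,-15/16,-29/32,-57/64,-455/512 } R={ -909/1024,-227/256,-113/128,-7/8,-3/4,-1/2,0 } -> -1819/2048
step 13: add Red to get RBRRRBBBRRBRR; options L={ -1,-15/16,-29/32,-57/64,-455/512 } R={ -1819/2048,-909/1024,-227/256,-113/128,-7/8,-3/4,-1/2,0 } -> -3639/4096
step 14: add Red to get RBRRRBBBRRBRRR; options L={ -1,-15/16,-29/32,-57/64,-455/512 } R={ -3639/4096,-1819/2048,-909/1024,-227/256,-113/128,-7/8,-3/4,-1/2,0 } -> -7279/8192
step 15: add Red to get RBRRRBBBRRBRRRR; options L={ -1,-15/16,-29/32,-57/64,-455/512 } R={ -7279/8192,-3639/4096,-1819/2048,-909/1024,-227/256,-113/128,-7/8,-3/4,-1/2,0 } -> -14559/16384

-14559/16384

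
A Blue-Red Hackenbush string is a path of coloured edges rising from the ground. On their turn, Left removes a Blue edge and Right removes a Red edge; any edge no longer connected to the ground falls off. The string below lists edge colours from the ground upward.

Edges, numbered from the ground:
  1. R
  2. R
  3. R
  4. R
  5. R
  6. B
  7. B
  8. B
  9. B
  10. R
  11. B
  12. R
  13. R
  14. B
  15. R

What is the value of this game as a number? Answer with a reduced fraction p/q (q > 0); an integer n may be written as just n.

-4187/1024

val(R) = { (no moves) | 0 } → -1
val(RR) = { (no moves) | -1, 0 } → -2
val(RRR) = { (no moves) | -2, -1, 0 } → -3
val(RRRR) = { (no moves) | -3, -2, -1, 0 } → -4
val(RRRRR) = { (no moves) | -4, -3, -2, -1, 0 } → -5
val(RRRRRB) = { -5 | -4, -3, -2, -1, 0 } → -9/2
val(RRRRRBB) = { -5, -9/2 | -4, -3, -2, -1, 0 } → -17/4
val(RRRRRBBB) = { -5, -9/2, -17/4 | -4, -3, -2, -1, 0 } → -33/8
val(RRRRRBBBB) = { -5, -9/2, -17/4, -33/8 | -4, -3, -2, -1, 0 } → -65/16
val(RRRRRBBBBR) = { -5, -9/2, -17/4, -33/8 | -65/16, -4, -3, -2, -1, 0 } → -131/32
val(RRRRRBBBBRB) = { -5, -9/2, -17/4, -33/8, -131/32 | -65/16, -4, -3, -2, -1, 0 } → -261/64
val(RRRRRBBBBRBR) = { -5, -9/2, -17/4, -33/8, -131/32 | -261/64, -65/16, -4, -3, -2, -1, 0 } → -523/128
val(RRRRRBBBBRBRR) = { -5, -9/2, -17/4, -33/8, -131/32 | -523/128, -261/64, -65/16, -4, -3, -2, -1, 0 } → -1047/256
val(RRRRRBBBBRBRRB) = { -5, -9/2, -17/4, -33/8, -131/32, -1047/256 | -523/128, -261/64, -65/16, -4, -3, -2, -1, 0 } → -2093/512
val(RRRRRBBBBRBRRBR) = { -5, -9/2, -17/4, -33/8, -131/32, -1047/256 | -2093/512, -523/128, -261/64, -65/16, -4, -3, -2, -1, 0 } → -4187/1024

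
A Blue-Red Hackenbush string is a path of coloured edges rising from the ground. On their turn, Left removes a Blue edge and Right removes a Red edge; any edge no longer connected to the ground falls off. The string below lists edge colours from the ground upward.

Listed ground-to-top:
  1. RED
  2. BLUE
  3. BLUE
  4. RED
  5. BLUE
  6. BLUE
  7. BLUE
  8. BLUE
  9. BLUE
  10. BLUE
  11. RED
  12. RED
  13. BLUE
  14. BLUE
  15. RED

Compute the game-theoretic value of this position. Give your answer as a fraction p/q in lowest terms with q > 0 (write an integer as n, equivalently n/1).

-4147/16384

edge 1 of 15 (RED): { — | 0 } → -1
edge 2 of 15 (BLUE): { -1 | 0 } → -1/2
edge 3 of 15 (BLUE): { -1; -1/2 | 0 } → -1/4
edge 4 of 15 (RED): { -1; -1/2 | -1/4; 0 } → -3/8
edge 5 of 15 (BLUE): { -1; -1/2; -3/8 | -1/4; 0 } → -5/16
edge 6 of 15 (BLUE): { -1; -1/2; -3/8; -5/16 | -1/4; 0 } → -9/32
edge 7 of 15 (BLUE): { -1; -1/2; -3/8; -5/16; -9/32 | -1/4; 0 } → -17/64
edge 8 of 15 (BLUE): { -1; -1/2; -3/8; -5/16; -9/32; -17/64 | -1/4; 0 } → -33/128
edge 9 of 15 (BLUE): { -1; -1/2; -3/8; -5/16; -9/32; -17/64; -33/128 | -1/4; 0 } → -65/256
edge 10 of 15 (BLUE): { -1; -1/2; -3/8; -5/16; -9/32; -17/64; -33/128; -65/256 | -1/4; 0 } → -129/512
edge 11 of 15 (RED): { -1; -1/2; -3/8; -5/16; -9/32; -17/64; -33/128; -65/256 | -129/512; -1/4; 0 } → -259/1024
edge 12 of 15 (RED): { -1; -1/2; -3/8; -5/16; -9/32; -17/64; -33/128; -65/256 | -259/1024; -129/512; -1/4; 0 } → -519/2048
edge 13 of 15 (BLUE): { -1; -1/2; -3/8; -5/16; -9/32; -17/64; -33/128; -65/256; -519/2048 | -259/1024; -129/512; -1/4; 0 } → -1037/4096
edge 14 of 15 (BLUE): { -1; -1/2; -3/8; -5/16; -9/32; -17/64; -33/128; -65/256; -519/2048; -1037/4096 | -259/1024; -129/512; -1/4; 0 } → -2073/8192
edge 15 of 15 (RED): { -1; -1/2; -3/8; -5/16; -9/32; -17/64; -33/128; -65/256; -519/2048; -1037/4096 | -2073/8192; -259/1024; -129/512; -1/4; 0 } → -4147/16384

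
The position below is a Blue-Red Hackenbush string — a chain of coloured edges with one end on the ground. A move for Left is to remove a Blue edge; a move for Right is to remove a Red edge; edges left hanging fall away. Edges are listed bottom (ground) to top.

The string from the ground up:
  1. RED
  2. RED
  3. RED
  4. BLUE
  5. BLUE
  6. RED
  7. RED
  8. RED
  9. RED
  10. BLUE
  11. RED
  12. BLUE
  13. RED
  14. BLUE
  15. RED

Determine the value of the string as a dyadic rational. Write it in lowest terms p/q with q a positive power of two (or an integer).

step 1: add RED to get R; options L={ (no moves) } R={ 0 } => -1
step 2: add RED to get RR; options L={ (no moves) } R={ -1, 0 } => -2
step 3: add RED to get RRR; options L={ (no moves) } R={ -2, -1, 0 } => -3
step 4: add BLUE to get RRRB; options L={ -3 } R={ -2, -1, 0 } => -5/2
step 5: add BLUE to get RRRBB; options L={ -3, -5/2 } R={ -2, -1, 0 } => -9/4
step 6: add RED to get RRRBBR; options L={ -3, -5/2 } R={ -9/4, -2, -1, 0 } => -19/8
step 7: add RED to get RRRBBRR; options L={ -3, -5/2 } R={ -19/8, -9/4, -2, -1, 0 } => -39/16
step 8: add RED to get RRRBBRRR; options L={ -3, -5/2 } R={ -39/16, -19/8, -9/4, -2, -1, 0 } => -79/32
step 9: add RED to get RRRBBRRRR; options L={ -3, -5/2 } R={ -79/32, -39/16, -19/8, -9/4, -2, -1, 0 } => -159/64
step 10: add BLUE to get RRRBBRRRRB; options L={ -3, -5/2, -159/64 } R={ -79/32, -39/16, -19/8, -9/4, -2, -1, 0 } => -317/128
step 11: add RED to get RRRBBRRRRBR; options L={ -3, -5/2, -159/64 } R={ -317/128, -79/32, -39/16, -19/8, -9/4, -2, -1, 0 } => -635/256
step 12: add BLUE to get RRRBBRRRRBRB; options L={ -3, -5/2, -159/64, -635/256 } R={ -317/128, -79/32, -39/16, -19/8, -9/4, -2, -1, 0 } => -1269/512
step 13: add RED to get RRRBBRRRRBRBR; options L={ -3, -5/2, -159/64, -635/256 } R={ -1269/512, -317/128, -79/32, -39/16, -19/8, -9/4, -2, -1, 0 } => -2539/1024
step 14: add BLUE to get RRRBBRRRRBRBRB; options L={ -3, -5/2, -159/64, -635/256, -2539/1024 } R={ -1269/512, -317/128, -79/32, -39/16, -19/8, -9/4, -2, -1, 0 } => -5077/2048
step 15: add RED to get RRRBBRRRRBRBRBR; options L={ -3, -5/2, -159/64, -635/256, -2539/1024 } R={ -5077/2048, -1269/512, -317/128, -79/32, -39/16, -19/8, -9/4, -2, -1, 0 } => -10155/4096

-10155/4096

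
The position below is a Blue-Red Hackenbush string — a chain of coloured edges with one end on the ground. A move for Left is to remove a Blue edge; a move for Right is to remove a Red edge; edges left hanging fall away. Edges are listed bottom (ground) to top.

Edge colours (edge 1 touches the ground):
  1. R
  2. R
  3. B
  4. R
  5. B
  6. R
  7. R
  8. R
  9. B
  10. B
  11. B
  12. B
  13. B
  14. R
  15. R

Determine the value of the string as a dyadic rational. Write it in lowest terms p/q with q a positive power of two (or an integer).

-14087/8192

G(R) = {  | 0 } gives -1
G(RR) = {  | -1; 0 } gives -2
G(RRB) = { -2 | -1; 0 } gives -3/2
G(RRBR) = { -2 | -3/2; -1; 0 } gives -7/4
G(RRBRB) = { -2; -7/4 | -3/2; -1; 0 } gives -13/8
G(RRBRBR) = { -2; -7/4 | -13/8; -3/2; -1; 0 } gives -27/16
G(RRBRBRR) = { -2; -7/4 | -27/16; -13/8; -3/2; -1; 0 } gives -55/32
G(RRBRBRRR) = { -2; -7/4 | -55/32; -27/16; -13/8; -3/2; -1; 0 } gives -111/64
G(RRBRBRRRB) = { -2; -7/4; -111/64 | -55/32; -27/16; -13/8; -3/2; -1; 0 } gives -221/128
G(RRBRBRRRBB) = { -2; -7/4; -111/64; -221/128 | -55/32; -27/16; -13/8; -3/2; -1; 0 } gives -441/256
G(RRBRBRRRBBB) = { -2; -7/4; -111/64; -221/128; -441/256 | -55/32; -27/16; -13/8; -3/2; -1; 0 } gives -881/512
G(RRBRBRRRBBBB) = { -2; -7/4; -111/64; -221/128; -441/256; -881/512 | -55/32; -27/16; -13/8; -3/2; -1; 0 } gives -1761/1024
G(RRBRBRRRBBBBB) = { -2; -7/4; -111/64; -221/128; -441/256; -881/512; -1761/1024 | -55/32; -27/16; -13/8; -3/2; -1; 0 } gives -3521/2048
G(RRBRBRRRBBBBBR) = { -2; -7/4; -111/64; -221/128; -441/256; -881/512; -1761/1024 | -3521/2048; -55/32; -27/16; -13/8; -3/2; -1; 0 } gives -7043/4096
G(RRBRBRRRBBBBBRR) = { -2; -7/4; -111/64; -221/128; -441/256; -881/512; -1761/1024 | -7043/4096; -3521/2048; -55/32; -27/16; -13/8; -3/2; -1; 0 } gives -14087/8192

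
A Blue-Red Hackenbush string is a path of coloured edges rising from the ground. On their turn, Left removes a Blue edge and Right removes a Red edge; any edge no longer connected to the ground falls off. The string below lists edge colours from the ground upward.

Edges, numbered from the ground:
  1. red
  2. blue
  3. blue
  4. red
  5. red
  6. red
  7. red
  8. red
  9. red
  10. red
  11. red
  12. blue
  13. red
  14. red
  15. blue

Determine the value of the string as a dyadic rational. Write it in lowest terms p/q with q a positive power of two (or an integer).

-8173/16384

1 of 15 · r · max L −∞ · min R 0 gives -1
2 of 15 · rb · max L -1 · min R 0 gives -1/2
3 of 15 · rbb · max L -1/2 · min R 0 gives -1/4
4 of 15 · rbbr · max L -1/2 · min R -1/4 gives -3/8
5 of 15 · rbbrr · max L -1/2 · min R -3/8 gives -7/16
6 of 15 · rbbrrr · max L -1/2 · min R -7/16 gives -15/32
7 of 15 · rbbrrrr · max L -1/2 · min R -15/32 gives -31/64
8 of 15 · rbbrrrrr · max L -1/2 · min R -31/64 gives -63/128
9 of 15 · rbbrrrrrr · max L -1/2 · min R -63/128 gives -127/256
10 of 15 · rbbrrrrrrr · max L -1/2 · min R -127/256 gives -255/512
11 of 15 · rbbrrrrrrrr · max L -1/2 · min R -255/512 gives -511/1024
12 of 15 · rbbrrrrrrrrb · max L -511/1024 · min R -255/512 gives -1021/2048
13 of 15 · rbbrrrrrrrrbr · max L -511/1024 · min R -1021/2048 gives -2043/4096
14 of 15 · rbbrrrrrrrrbrr · max L -511/1024 · min R -2043/4096 gives -4087/8192
15 of 15 · rbbrrrrrrrrbrrb · max L -4087/8192 · min R -2043/4096 gives -8173/16384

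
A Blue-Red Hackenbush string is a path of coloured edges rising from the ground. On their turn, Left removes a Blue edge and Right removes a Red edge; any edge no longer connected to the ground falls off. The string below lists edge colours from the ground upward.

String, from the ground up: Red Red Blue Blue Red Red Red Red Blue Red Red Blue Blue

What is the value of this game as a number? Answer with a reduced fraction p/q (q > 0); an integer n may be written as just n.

step 1: add Red to get R; options L={ none } R={ 0 } -> -1
step 2: add Red to get RR; options L={ none } R={ -1; 0 } -> -2
step 3: add Blue to get RRB; options L={ -2 } R={ -1; 0 } -> -3/2
step 4: add Blue to get RRBB; options L={ -2; -3/2 } R={ -1; 0 } -> -5/4
step 5: add Red to get RRBBR; options L={ -2; -3/2 } R={ -5/4; -1; 0 } -> -11/8
step 6: add Red to get RRBBRR; options L={ -2; -3/2 } R={ -11/8; -5/4; -1; 0 } -> -23/16
step 7: add Red to get RRBBRRR; options L={ -2; -3/2 } R={ -23/16; -11/8; -5/4; -1; 0 } -> -47/32
step 8: add Red to get RRBBRRRR; options L={ -2; -3/2 } R={ -47/32; -23/16; -11/8; -5/4; -1; 0 } -> -95/64
step 9: add Blue to get RRBBRRRRB; options L={ -2; -3/2; -95/64 } R={ -47/32; -23/16; -11/8; -5/4; -1; 0 } -> -189/128
step 10: add Red to get RRBBRRRRBR; options L={ -2; -3/2; -95/64 } R={ -189/128; -47/32; -23/16; -11/8; -5/4; -1; 0 } -> -379/256
step 11: add Red to get RRBBRRRRBRR; options L={ -2; -3/2; -95/64 } R={ -379/256; -189/128; -47/32; -23/16; -11/8; -5/4; -1; 0 } -> -759/512
step 12: add Blue to get RRBBRRRRBRRB; options L={ -2; -3/2; -95/64; -759/512 } R={ -379/256; -189/128; -47/32; -23/16; -11/8; -5/4; -1; 0 } -> -1517/1024
step 13: add Blue to get RRBBRRRRBRRBB; options L={ -2; -3/2; -95/64; -759/512; -1517/1024 } R={ -379/256; -189/128; -47/32; -23/16; -11/8; -5/4; -1; 0 } -> -3033/2048

-3033/2048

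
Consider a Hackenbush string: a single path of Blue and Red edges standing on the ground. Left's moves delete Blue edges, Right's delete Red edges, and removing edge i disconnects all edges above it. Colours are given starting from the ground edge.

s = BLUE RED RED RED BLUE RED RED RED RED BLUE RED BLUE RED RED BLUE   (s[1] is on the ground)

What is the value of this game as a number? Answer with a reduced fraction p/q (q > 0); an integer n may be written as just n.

edge 1 of 15 (BLUE): { 0 | — } = 1
edge 2 of 15 (RED): { 0 | 1 } = 1/2
edge 3 of 15 (RED): { 0 | 1/2 1 } = 1/4
edge 4 of 15 (RED): { 0 | 1/4 1/2 1 } = 1/8
edge 5 of 15 (BLUE): { 0 1/8 | 1/4 1/2 1 } = 3/16
edge 6 of 15 (RED): { 0 1/8 | 3/16 1/4 1/2 1 } = 5/32
edge 7 of 15 (RED): { 0 1/8 | 5/32 3/16 1/4 1/2 1 } = 9/64
edge 8 of 15 (RED): { 0 1/8 | 9/64 5/32 3/16 1/4 1/2 1 } = 17/128
edge 9 of 15 (RED): { 0 1/8 | 17/128 9/64 5/32 3/16 1/4 1/2 1 } = 33/256
edge 10 of 15 (BLUE): { 0 1/8 33/256 | 17/128 9/64 5/32 3/16 1/4 1/2 1 } = 67/512
edge 11 of 15 (RED): { 0 1/8 33/256 | 67/512 17/128 9/64 5/32 3/16 1/4 1/2 1 } = 133/1024
edge 12 of 15 (BLUE): { 0 1/8 33/256 133/1024 | 67/512 17/128 9/64 5/32 3/16 1/4 1/2 1 } = 267/2048
edge 13 of 15 (RED): { 0 1/8 33/256 133/1024 | 267/2048 67/512 17/128 9/64 5/32 3/16 1/4 1/2 1 } = 533/4096
edge 14 of 15 (RED): { 0 1/8 33/256 133/1024 | 533/4096 267/2048 67/512 17/128 9/64 5/32 3/16 1/4 1/2 1 } = 1065/8192
edge 15 of 15 (BLUE): { 0 1/8 33/256 133/1024 1065/8192 | 533/4096 267/2048 67/512 17/128 9/64 5/32 3/16 1/4 1/2 1 } = 2131/16384

2131/16384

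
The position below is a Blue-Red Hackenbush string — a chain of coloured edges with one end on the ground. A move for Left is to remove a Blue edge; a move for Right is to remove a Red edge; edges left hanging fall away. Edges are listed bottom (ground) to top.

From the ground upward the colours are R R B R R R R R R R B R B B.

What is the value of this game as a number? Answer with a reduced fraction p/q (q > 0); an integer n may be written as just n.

Recurse on prefixes of the 14-edge string R R B R R R R R R R B R B B:
edge 1 of 14 (R): { · | 0 } -> -1
edge 2 of 14 (R): { · | -1 0 } -> -2
edge 3 of 14 (B): { -2 | -1 0 } -> -3/2
edge 4 of 14 (R): { -2 | -3/2 -1 0 } -> -7/4
edge 5 of 14 (R): { -2 | -7/4 -3/2 -1 0 } -> -15/8
edge 6 of 14 (R): { -2 | -15/8 -7/4 -3/2 -1 0 } -> -31/16
edge 7 of 14 (R): { -2 | -31/16 -15/8 -7/4 -3/2 -1 0 } -> -63/32
edge 8 of 14 (R): { -2 | -63/32 -31/16 -15/8 -7/4 -3/2 -1 0 } -> -127/64
edge 9 of 14 (R): { -2 | -127/64 -63/32 -31/16 -15/8 -7/4 -3/2 -1 0 } -> -255/128
edge 10 of 14 (R): { -2 | -255/128 -127/64 -63/32 -31/16 -15/8 -7/4 -3/2 -1 0 } -> -511/256
edge 11 of 14 (B): { -2 -511/256 | -255/128 -127/64 -63/32 -31/16 -15/8 -7/4 -3/2 -1 0 } -> -1021/512
edge 12 of 14 (R): { -2 -511/256 | -1021/512 -255/128 -127/64 -63/32 -31/16 -15/8 -7/4 -3/2 -1 0 } -> -2043/1024
edge 13 of 14 (B): { -2 -511/256 -2043/1024 | -1021/512 -255/128 -127/64 -63/32 -31/16 -15/8 -7/4 -3/2 -1 0 } -> -4085/2048
edge 14 of 14 (B): { -2 -511/256 -2043/1024 -4085/2048 | -1021/512 -255/128 -127/64 -63/32 -31/16 -15/8 -7/4 -3/2 -1 0 } -> -8169/4096

-8169/4096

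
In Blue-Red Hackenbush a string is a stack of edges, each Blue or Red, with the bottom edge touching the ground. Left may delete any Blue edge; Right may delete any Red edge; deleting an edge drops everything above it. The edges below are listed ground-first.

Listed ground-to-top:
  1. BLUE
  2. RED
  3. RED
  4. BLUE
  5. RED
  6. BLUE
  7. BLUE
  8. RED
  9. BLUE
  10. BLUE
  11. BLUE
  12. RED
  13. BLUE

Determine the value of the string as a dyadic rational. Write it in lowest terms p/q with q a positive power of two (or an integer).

B: Left { 0 }, Right { none } ⇒ simplest 1
BR: Left { 0 }, Right { 1 } ⇒ simplest 1/2
BRR: Left { 0 }, Right { 1/2, 1 } ⇒ simplest 1/4
BRRB: Left { 0, 1/4 }, Right { 1/2, 1 } ⇒ simplest 3/8
BRRBR: Left { 0, 1/4 }, Right { 3/8, 1/2, 1 } ⇒ simplest 5/16
BRRBRB: Left { 0, 1/4, 5/16 }, Right { 3/8, 1/2, 1 } ⇒ simplest 11/32
BRRBRBB: Left { 0, 1/4, 5/16, 11/32 }, Right { 3/8, 1/2, 1 } ⇒ simplest 23/64
BRRBRBBR: Left { 0, 1/4, 5/16, 11/32 }, Right { 23/64, 3/8, 1/2, 1 } ⇒ simplest 45/128
BRRBRBBRB: Left { 0, 1/4, 5/16, 11/32, 45/128 }, Right { 23/64, 3/8, 1/2, 1 } ⇒ simplest 91/256
BRRBRBBRBB: Left { 0, 1/4, 5/16, 11/32, 45/128, 91/256 }, Right { 23/64, 3/8, 1/2, 1 } ⇒ simplest 183/512
BRRBRBBRBBB: Left { 0, 1/4, 5/16, 11/32, 45/128, 91/256, 183/512 }, Right { 23/64, 3/8, 1/2, 1 } ⇒ simplest 367/1024
BRRBRBBRBBBR: Left { 0, 1/4, 5/16, 11/32, 45/128, 91/256, 183/512 }, Right { 367/1024, 23/64, 3/8, 1/2, 1 } ⇒ simplest 733/2048
BRRBRBBRBBBRB: Left { 0, 1/4, 5/16, 11/32, 45/128, 91/256, 183/512, 733/2048 }, Right { 367/1024, 23/64, 3/8, 1/2, 1 } ⇒ simplest 1467/4096

1467/4096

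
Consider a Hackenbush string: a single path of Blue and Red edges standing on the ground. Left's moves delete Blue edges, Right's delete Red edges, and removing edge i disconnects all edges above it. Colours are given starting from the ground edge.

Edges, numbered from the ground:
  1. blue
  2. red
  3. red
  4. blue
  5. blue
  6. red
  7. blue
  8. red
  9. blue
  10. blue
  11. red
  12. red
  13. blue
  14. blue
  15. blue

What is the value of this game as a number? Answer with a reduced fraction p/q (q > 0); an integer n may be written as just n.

6863/16384

g(b) = { 0 | (no moves) } -> 1
g(br) = { 0 | 1 } -> 1/2
g(brr) = { 0 | 1/2 1 } -> 1/4
g(brrb) = { 0 1/4 | 1/2 1 } -> 3/8
g(brrbb) = { 0 1/4 3/8 | 1/2 1 } -> 7/16
g(brrbbr) = { 0 1/4 3/8 | 7/16 1/2 1 } -> 13/32
g(brrbbrb) = { 0 1/4 3/8 13/32 | 7/16 1/2 1 } -> 27/64
g(brrbbrbr) = { 0 1/4 3/8 13/32 | 27/64 7/16 1/2 1 } -> 53/128
g(brrbbrbrb) = { 0 1/4 3/8 13/32 53/128 | 27/64 7/16 1/2 1 } -> 107/256
g(brrbbrbrbb) = { 0 1/4 3/8 13/32 53/128 107/256 | 27/64 7/16 1/2 1 } -> 215/512
g(brrbbrbrbbr) = { 0 1/4 3/8 13/32 53/128 107/256 | 215/512 27/64 7/16 1/2 1 } -> 429/1024
g(brrbbrbrbbrr) = { 0 1/4 3/8 13/32 53/128 107/256 | 429/1024 215/512 27/64 7/16 1/2 1 } -> 857/2048
g(brrbbrbrbbrrb) = { 0 1/4 3/8 13/32 53/128 107/256 857/2048 | 429/1024 215/512 27/64 7/16 1/2 1 } -> 1715/4096
g(brrbbrbrbbrrbb) = { 0 1/4 3/8 13/32 53/128 107/256 857/2048 1715/4096 | 429/1024 215/512 27/64 7/16 1/2 1 } -> 3431/8192
g(brrbbrbrbbrrbbb) = { 0 1/4 3/8 13/32 53/128 107/256 857/2048 1715/4096 3431/8192 | 429/1024 215/512 27/64 7/16 1/2 1 } -> 6863/16384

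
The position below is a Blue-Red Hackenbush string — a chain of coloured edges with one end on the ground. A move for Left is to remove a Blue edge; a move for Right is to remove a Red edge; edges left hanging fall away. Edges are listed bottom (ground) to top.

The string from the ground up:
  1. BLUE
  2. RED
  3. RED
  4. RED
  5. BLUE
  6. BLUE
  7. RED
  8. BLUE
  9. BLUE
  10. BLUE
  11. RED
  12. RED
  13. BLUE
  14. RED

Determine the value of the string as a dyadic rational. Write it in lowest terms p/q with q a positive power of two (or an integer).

1765/8192

Recurse on prefixes of the 14-edge string BLUE RED RED RED BLUE BLUE RED BLUE BLUE BLUE RED RED BLUE RED:
B: Left { 0 }, Right { — } gives simplest 1
BR: Left { 0 }, Right { 1 } gives simplest 1/2
BRR: Left { 0 }, Right { 1/2, 1 } gives simplest 1/4
BRRR: Left { 0 }, Right { 1/4, 1/2, 1 } gives simplest 1/8
BRRRB: Left { 0, 1/8 }, Right { 1/4, 1/2, 1 } gives simplest 3/16
BRRRBB: Left { 0, 1/8, 3/16 }, Right { 1/4, 1/2, 1 } gives simplest 7/32
BRRRBBR: Left { 0, 1/8, 3/16 }, Right { 7/32, 1/4, 1/2, 1 } gives simplest 13/64
BRRRBBRB: Left { 0, 1/8, 3/16, 13/64 }, Right { 7/32, 1/4, 1/2, 1 } gives simplest 27/128
BRRRBBRBB: Left { 0, 1/8, 3/16, 13/64, 27/128 }, Right { 7/32, 1/4, 1/2, 1 } gives simplest 55/256
BRRRBBRBBB: Left { 0, 1/8, 3/16, 13/64, 27/128, 55/256 }, Right { 7/32, 1/4, 1/2, 1 } gives simplest 111/512
BRRRBBRBBBR: Left { 0, 1/8, 3/16, 13/64, 27/128, 55/256 }, Right { 111/512, 7/32, 1/4, 1/2, 1 } gives simplest 221/1024
BRRRBBRBBBRR: Left { 0, 1/8, 3/16, 13/64, 27/128, 55/256 }, Right { 221/1024, 111/512, 7/32, 1/4, 1/2, 1 } gives simplest 441/2048
BRRRBBRBBBRRB: Left { 0, 1/8, 3/16, 13/64, 27/128, 55/256, 441/2048 }, Right { 221/1024, 111/512, 7/32, 1/4, 1/2, 1 } gives simplest 883/4096
BRRRBBRBBBRRBR: Left { 0, 1/8, 3/16, 13/64, 27/128, 55/256, 441/2048 }, Right { 883/4096, 221/1024, 111/512, 7/32, 1/4, 1/2, 1 } gives simplest 1765/8192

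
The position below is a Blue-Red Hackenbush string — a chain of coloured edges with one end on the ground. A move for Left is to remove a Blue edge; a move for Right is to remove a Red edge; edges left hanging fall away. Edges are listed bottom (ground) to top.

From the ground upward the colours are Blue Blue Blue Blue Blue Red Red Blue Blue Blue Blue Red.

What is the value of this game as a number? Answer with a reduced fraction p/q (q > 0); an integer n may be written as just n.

573/128

edge 1 of 12 (Blue): { 0 | (no moves) } -> 1
edge 2 of 12 (Blue): { 0 1 | (no moves) } -> 2
edge 3 of 12 (Blue): { 0 1 2 | (no moves) } -> 3
edge 4 of 12 (Blue): { 0 1 2 3 | (no moves) } -> 4
edge 5 of 12 (Blue): { 0 1 2 3 4 | (no moves) } -> 5
edge 6 of 12 (Red): { 0 1 2 3 4 | 5 } -> 9/2
edge 7 of 12 (Red): { 0 1 2 3 4 | 9/2 5 } -> 17/4
edge 8 of 12 (Blue): { 0 1 2 3 4 17/4 | 9/2 5 } -> 35/8
edge 9 of 12 (Blue): { 0 1 2 3 4 17/4 35/8 | 9/2 5 } -> 71/16
edge 10 of 12 (Blue): { 0 1 2 3 4 17/4 35/8 71/16 | 9/2 5 } -> 143/32
edge 11 of 12 (Blue): { 0 1 2 3 4 17/4 35/8 71/16 143/32 | 9/2 5 } -> 287/64
edge 12 of 12 (Red): { 0 1 2 3 4 17/4 35/8 71/16 143/32 | 287/64 9/2 5 } -> 573/128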